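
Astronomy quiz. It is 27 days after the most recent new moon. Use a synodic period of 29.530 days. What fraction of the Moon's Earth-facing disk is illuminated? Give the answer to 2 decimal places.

The Moon has covered 27/29.530 of its cycle, so θ ≈ 360° × 27/29.530 = 329.2°.
Illuminated fraction = (1 − cos 329.2°)/2 = (1 − 0.859)/2 ≈ 0.071.

0.07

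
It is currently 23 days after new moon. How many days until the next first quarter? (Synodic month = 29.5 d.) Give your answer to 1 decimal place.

13.9 days

First quarter occurs at elongation 90°, i.e. at age 29.5 × 90/360 = 7.375 d.
Already past this cycle's first quarter; the next is at 7.375 + 29.5 = 36.875 d, so 36.875 − 23 = 13.875 days.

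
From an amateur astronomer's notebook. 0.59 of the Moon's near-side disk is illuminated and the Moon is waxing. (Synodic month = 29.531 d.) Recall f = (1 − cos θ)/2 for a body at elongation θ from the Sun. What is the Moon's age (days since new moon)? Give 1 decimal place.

cos θ = 1 − 2f = -0.180, giving a principal value of 100.4°.
The Moon is waxing (0°–180°), so θ = 100.4° directly.
That fraction of the synodic month is 100.4/360 × 29.531 d ≈ 8.23 d.

8.2 days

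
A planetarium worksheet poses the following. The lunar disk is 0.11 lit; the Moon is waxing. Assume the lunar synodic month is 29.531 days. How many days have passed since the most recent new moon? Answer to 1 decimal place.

3.2 days

From f = (1 − cos θ)/2: cos θ = 1 − 2×0.11 = 0.780; arccos → 38.7°.
The Moon is waxing (0°–180°), so θ = 38.7° directly.
That fraction of the synodic month is 38.7/360 × 29.531 d ≈ 3.18 d.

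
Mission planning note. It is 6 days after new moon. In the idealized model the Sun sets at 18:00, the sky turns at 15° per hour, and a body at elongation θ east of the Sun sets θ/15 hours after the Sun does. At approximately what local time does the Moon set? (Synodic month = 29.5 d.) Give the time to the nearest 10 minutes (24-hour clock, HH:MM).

The Moon has covered 6/29.5 of its cycle, so θ ≈ 360° × 6/29.5 = 73.2°.
At 15° of sky rotation per hour, 73.2° corresponds to a 4.88 h lag.
18:00 + 4.881 h ≈ 22:53 → 22:50 to the nearest ten minutes.

22:50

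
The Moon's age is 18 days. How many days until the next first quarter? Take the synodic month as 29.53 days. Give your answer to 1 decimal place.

18.9 days

First quarter occurs at elongation 90°, i.e. at age 29.53 × 90/360 = 7.383 d.
Already past this cycle's first quarter; the next is at 7.383 + 29.53 = 36.913 d, so 36.913 − 18 = 18.913 days.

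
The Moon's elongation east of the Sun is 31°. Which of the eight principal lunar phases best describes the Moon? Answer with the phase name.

The waxing crescent sector spans roughly 22°–68°; 31° falls inside it.

waxing crescent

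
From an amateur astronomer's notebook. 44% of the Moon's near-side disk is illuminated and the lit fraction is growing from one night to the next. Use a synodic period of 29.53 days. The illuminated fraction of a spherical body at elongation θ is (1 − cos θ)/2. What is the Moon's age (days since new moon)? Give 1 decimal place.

cos θ = 1 − 2f = 0.120, giving a principal value of 83.1°.
Waxing ⇒ before full, so θ = 83.1°.
At 360°/29.53 d per day, 83.1° corresponds to 6.82 days.

6.8 days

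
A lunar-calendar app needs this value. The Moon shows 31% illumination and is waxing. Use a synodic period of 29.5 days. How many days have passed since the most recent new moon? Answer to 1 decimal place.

Invert f = (1 − cos θ)/2 to get cos θ = 1 − 2(0.31) = 0.380, hence θ₀ = arccos 0.380 = 67.7°.
The Moon is waxing (0°–180°), so θ = 67.7° directly.
At 360°/29.5 d per day, 67.7° corresponds to 5.54 days.

5.5 days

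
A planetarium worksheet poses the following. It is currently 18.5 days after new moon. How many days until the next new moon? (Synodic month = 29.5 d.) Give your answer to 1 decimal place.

One full lunation from the last new moon is 29.5 d; remaining = 29.5 − 18.5 = 11.000 d.

11.0 days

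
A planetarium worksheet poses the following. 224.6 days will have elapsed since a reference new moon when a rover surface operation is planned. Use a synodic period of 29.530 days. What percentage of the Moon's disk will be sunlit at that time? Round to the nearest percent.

Reduce mod P: 224.6 − 7×29.530 = 17.89 d into the current lunation.
Elongation θ = 360° × 17.89/29.530 ≈ 218.1°.
cos 218.1° = (-0.787), so f = (1 − (-0.787))/2 = 0.893, so 89%.

89%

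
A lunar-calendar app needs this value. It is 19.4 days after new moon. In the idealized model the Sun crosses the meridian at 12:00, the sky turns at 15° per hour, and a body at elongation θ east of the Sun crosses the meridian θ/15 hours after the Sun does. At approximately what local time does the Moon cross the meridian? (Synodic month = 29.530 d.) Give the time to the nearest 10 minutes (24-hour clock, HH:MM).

03:50

Elongation θ = 360° × 19.4/29.530 ≈ 236.5°.
Delay after the Sun = 236.5° / (15°/h) ≈ 15.77 h.
12:00 + 15.767 h ≈ 03:46 → 03:50 to the nearest ten minutes.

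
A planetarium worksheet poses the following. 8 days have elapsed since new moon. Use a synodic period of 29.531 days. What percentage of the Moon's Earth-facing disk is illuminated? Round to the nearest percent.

57%

Phase angle: θ = 360°·(8 d)/(29.531 d) = 97.5°.
Illuminated fraction = (1 − cos 97.5°)/2 = (1 − (-0.131))/2 ≈ 0.565, so 57%.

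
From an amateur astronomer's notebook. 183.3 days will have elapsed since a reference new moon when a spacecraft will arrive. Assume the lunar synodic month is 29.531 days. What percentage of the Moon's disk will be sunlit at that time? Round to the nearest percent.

183.3/29.531 = 6.207 lunations, so 6 complete cycles and 6.11 d into the next.
Phase angle: θ = 360°·(6.11 d)/(29.531 d) = 74.5°.
With cos θ = 0.267, the lit fraction is (1 − 0.267)/2 ≈ 0.367, so 37%.

37%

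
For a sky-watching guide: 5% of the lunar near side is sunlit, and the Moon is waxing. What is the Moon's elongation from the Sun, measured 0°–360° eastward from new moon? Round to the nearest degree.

From f = (1 − cos θ)/2: cos θ = 1 − 2×0.05 = 0.900; arccos → 25.8°.
The Moon is waxing (0°–180°), so θ = 25.8° directly.

26°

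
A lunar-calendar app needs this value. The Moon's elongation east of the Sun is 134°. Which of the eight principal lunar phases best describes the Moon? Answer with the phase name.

waxing gibbous

134° lies in the waxing gibbous sector of the 8-phase cycle.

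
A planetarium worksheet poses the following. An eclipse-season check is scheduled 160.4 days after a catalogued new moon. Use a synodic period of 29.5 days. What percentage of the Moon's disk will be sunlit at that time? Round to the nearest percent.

96%

160.4 d spans 5 complete synodic months (5 × 29.5 = 147.50 d) plus 12.90 d.
The Moon has covered 12.90/29.5 of its cycle, so θ ≈ 360° × 12.90/29.5 = 157.4°.
Illuminated fraction = (1 − cos 157.4°)/2 = (1 − (-0.923))/2 ≈ 0.962, so 96%.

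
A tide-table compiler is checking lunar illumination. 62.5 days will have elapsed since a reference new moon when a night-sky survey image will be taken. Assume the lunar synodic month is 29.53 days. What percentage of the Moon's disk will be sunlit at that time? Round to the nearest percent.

62.5 d spans 2 complete synodic months (2 × 29.53 = 59.06 d) plus 3.44 d.
Phase angle: θ = 360°·(3.44 d)/(29.53 d) = 41.9°.
cos 41.9° = 0.744, so f = (1 − 0.744)/2 = 0.128, so 13%.

13%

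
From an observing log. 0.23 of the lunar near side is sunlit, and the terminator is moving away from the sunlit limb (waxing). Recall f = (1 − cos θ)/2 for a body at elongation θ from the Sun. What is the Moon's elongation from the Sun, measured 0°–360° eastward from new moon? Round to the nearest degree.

cos θ = 1 − 2f = 0.540, giving a principal value of 57.3°.
Waxing ⇒ before full, so θ = 57.3°.

57°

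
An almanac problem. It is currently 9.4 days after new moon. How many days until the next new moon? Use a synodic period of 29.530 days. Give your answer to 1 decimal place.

20.1 days

The next new moon completes the synodic month: 29.530 − 9.4 = 20.130 days.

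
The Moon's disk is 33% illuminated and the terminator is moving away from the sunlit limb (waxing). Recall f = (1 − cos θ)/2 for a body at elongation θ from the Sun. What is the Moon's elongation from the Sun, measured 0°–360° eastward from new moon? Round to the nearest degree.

Invert f = (1 − cos θ)/2 to get cos θ = 1 − 2(0.33) = 0.340, hence θ₀ = arccos 0.340 = 70.1°.
Waxing ⇒ before full, so θ = 70.1°.

70°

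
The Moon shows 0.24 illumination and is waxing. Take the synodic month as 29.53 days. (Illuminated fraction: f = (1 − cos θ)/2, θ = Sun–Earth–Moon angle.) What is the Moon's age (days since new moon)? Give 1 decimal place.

cos θ = 1 − 2f = 0.520, giving a principal value of 58.7°.
The Moon is waxing (0°–180°), so θ = 58.7° directly.
That fraction of the synodic month is 58.7/360 × 29.53 d ≈ 4.81 d.

4.8 days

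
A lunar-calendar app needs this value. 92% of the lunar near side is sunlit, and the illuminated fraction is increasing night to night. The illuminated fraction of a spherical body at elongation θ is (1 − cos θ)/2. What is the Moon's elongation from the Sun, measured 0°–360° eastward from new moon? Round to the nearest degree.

147°

cos θ = 1 − 2f = -0.840, giving a principal value of 147.1°.
Waxing ⇒ before full, so θ = 147.1°.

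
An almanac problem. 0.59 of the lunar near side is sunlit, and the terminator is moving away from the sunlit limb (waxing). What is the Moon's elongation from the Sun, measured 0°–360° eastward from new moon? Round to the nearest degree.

cos θ = 1 − 2f = -0.180, giving a principal value of 100.4°.
Before full moon the principal value applies: θ = 100.4°.

100°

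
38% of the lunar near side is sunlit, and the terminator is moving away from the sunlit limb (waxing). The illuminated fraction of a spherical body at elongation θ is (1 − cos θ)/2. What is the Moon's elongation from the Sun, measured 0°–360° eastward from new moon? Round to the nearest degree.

From f = (1 − cos θ)/2: cos θ = 1 − 2×0.38 = 0.240; arccos → 76.1°.
Waxing ⇒ before full, so θ = 76.1°.

76°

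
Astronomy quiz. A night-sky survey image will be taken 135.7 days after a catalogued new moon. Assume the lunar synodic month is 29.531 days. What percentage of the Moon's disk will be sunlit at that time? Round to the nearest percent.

Reduce mod P: 135.7 − 4×29.531 = 17.58 d into the current lunation.
The Moon has covered 17.58/29.531 of its cycle, so θ ≈ 360° × 17.58/29.531 = 214.3°.
With cos θ = (-0.826), the lit fraction is (1 − (-0.826))/2 ≈ 0.913, so 91%.

91%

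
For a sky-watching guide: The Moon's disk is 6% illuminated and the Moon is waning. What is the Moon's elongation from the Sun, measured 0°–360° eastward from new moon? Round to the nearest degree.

332°

cos θ = 1 − 2f = 0.880, giving a principal value of 28.4°.
Since the Moon is past full (waning), take the reflex angle: θ = 360° − 28.4° = 331.6°.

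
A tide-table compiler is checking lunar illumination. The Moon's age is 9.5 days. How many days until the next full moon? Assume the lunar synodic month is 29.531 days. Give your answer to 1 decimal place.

5.3 days

Full moon is 0.5 of the way through the cycle: age 0.5 × 29.531 = 14.765 d.
That is 14.765 − 9.5 = 5.265 days ahead.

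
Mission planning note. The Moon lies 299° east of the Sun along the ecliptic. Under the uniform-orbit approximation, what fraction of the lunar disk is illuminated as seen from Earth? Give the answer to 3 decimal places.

0.258

f = (1 − cos 299°)/2 = (1 − 0.485)/2 ≈ 0.258.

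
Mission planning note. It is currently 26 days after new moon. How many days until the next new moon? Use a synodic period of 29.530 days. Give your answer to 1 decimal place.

3.5 days

The next new moon completes the synodic month: 29.530 − 26 = 3.530 days.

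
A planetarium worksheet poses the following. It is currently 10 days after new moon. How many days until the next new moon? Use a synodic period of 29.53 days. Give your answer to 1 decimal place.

19.5 days

The next new moon completes the synodic month: 29.53 − 10 = 19.530 days.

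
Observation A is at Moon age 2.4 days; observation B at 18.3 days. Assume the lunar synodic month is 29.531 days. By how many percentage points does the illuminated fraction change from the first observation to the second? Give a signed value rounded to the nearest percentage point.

θ₁ = 360° × 2.4/29.531 = 29.3°, f₁ = (1 − cos θ₁)/2 = 0.064.
θ₂ = 360° × 18.3/29.531 = 223.1°, f₂ = (1 − cos θ₂)/2 = 0.865.
Change = f₂ − f₁ = +0.801 → +80 percentage points.

+80 percentage points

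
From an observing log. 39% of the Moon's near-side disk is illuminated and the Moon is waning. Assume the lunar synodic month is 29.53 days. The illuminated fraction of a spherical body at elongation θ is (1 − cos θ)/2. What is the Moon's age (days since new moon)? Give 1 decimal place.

23.2 days

cos θ = 1 − 2f = 0.220, giving a principal value of 77.3°.
Since the Moon is past full (waning), take the reflex angle: θ = 360° − 77.3° = 282.7°.
At 360°/29.53 d per day, 282.7° corresponds to 23.19 days.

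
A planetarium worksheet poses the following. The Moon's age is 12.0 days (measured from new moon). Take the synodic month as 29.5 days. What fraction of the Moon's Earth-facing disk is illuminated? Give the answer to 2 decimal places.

0.92

The Moon has covered 12.0/29.5 of its cycle, so θ ≈ 360° × 12.0/29.5 = 146.4°.
Illuminated fraction = (1 − cos 146.4°)/2 = (1 − (-0.833))/2 ≈ 0.917.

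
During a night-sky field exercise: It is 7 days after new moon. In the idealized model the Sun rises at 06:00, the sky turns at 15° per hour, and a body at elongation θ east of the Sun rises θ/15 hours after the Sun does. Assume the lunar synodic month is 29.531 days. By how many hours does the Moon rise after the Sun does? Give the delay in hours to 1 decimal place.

5.7 h

Elongation θ = 360° × 7/29.531 ≈ 85.3°.
Delay after the Sun = 85.3° / (15°/h) ≈ 5.69 h.
So the Moon rises 5.69 h after the Sun.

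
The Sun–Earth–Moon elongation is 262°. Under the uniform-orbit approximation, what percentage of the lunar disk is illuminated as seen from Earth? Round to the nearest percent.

f = (1 − cos 262°)/2 = (1 − (-0.139))/2 ≈ 0.570, i.e. 57%.

57%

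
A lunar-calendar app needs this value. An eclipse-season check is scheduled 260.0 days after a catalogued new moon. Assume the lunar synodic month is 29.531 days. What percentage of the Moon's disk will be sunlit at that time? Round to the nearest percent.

33%

260.0/29.531 = 8.804 lunations, so 8 complete cycles and 23.75 d into the next.
Phase angle: θ = 360°·(23.75 d)/(29.531 d) = 289.6°.
cos 289.6° = 0.335, so f = (1 − 0.335)/2 = 0.333, so 33%.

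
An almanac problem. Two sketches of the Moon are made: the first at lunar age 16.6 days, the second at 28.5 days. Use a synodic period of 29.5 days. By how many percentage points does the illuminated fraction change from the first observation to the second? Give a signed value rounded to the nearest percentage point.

θ₁ = 360° × 16.6/29.5 = 202.6°, f₁ = (1 − cos θ₁)/2 = 0.962.
θ₂ = 360° × 28.5/29.5 = 347.8°, f₂ = (1 − cos θ₂)/2 = 0.011.
Change = f₂ − f₁ = -0.950 → -95 percentage points.

-95 pp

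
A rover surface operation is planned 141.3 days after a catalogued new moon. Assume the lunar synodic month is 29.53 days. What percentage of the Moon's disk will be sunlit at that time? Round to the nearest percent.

141.3/29.53 = 4.785 lunations, so 4 complete cycles and 23.18 d into the next.
Phase angle: θ = 360°·(23.18 d)/(29.53 d) = 282.6°.
Illuminated fraction = (1 − cos 282.6°)/2 = (1 − 0.218)/2 ≈ 0.391, so 39%.

39%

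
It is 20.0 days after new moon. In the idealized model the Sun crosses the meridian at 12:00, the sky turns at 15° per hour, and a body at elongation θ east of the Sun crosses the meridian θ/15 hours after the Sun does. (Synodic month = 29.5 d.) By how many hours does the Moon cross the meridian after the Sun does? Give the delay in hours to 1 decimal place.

16.3 h

Phase angle: θ = 360°·(20.0 d)/(29.5 d) = 244.1°.
At 15° of sky rotation per hour, 244.1° corresponds to a 16.27 h lag.
So the Moon crosses the meridian 16.27 h after the Sun.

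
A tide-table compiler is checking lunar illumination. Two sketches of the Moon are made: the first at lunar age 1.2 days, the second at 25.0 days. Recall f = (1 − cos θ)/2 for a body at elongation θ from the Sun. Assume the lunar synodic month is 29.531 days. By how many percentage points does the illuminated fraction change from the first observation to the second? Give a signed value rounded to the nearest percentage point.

+20 pp

θ₁ = 360° × 1.2/29.531 = 14.6°, f₁ = (1 − cos θ₁)/2 = 0.016.
θ₂ = 360° × 25.0/29.531 = 304.8°, f₂ = (1 − cos θ₂)/2 = 0.215.
Change = f₂ − f₁ = +0.199 → +20 percentage points.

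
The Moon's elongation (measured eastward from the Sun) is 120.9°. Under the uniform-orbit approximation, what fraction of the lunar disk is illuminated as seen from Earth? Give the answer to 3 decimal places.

0.757

Half-versine of 120.9°: (1 − (-0.514))/2 = 0.757.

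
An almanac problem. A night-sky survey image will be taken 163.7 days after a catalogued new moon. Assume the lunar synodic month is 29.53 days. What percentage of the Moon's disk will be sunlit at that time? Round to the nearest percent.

98%

Reduce mod P: 163.7 − 5×29.53 = 16.05 d into the current lunation.
Phase angle: θ = 360°·(16.05 d)/(29.53 d) = 195.7°.
Illuminated fraction = (1 − cos 195.7°)/2 = (1 − (-0.963))/2 ≈ 0.981, so 98%.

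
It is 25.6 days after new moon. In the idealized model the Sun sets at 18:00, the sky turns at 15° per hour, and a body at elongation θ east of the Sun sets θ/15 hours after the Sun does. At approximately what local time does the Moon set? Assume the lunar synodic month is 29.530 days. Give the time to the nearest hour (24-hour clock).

15:00

The Moon has covered 25.6/29.530 of its cycle, so θ ≈ 360° × 25.6/29.530 = 312.1°.
At 15° of sky rotation per hour, 312.1° corresponds to a 20.81 h lag.
18:00 + 20.81 h ≈ 14:48 → 15:00 to the nearest hour.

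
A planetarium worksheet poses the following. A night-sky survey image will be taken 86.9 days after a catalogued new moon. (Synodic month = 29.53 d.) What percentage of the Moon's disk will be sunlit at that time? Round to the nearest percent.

Reduce mod P: 86.9 − 2×29.53 = 27.84 d into the current lunation.
The Moon has covered 27.84/29.53 of its cycle, so θ ≈ 360° × 27.84/29.53 = 339.4°.
cos 339.4° = 0.936, so f = (1 − 0.936)/2 = 0.032, so 3%.

3%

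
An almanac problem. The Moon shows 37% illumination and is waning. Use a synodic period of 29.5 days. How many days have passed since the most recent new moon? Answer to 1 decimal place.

23.4 days

From f = (1 − cos θ)/2: cos θ = 1 − 2×0.37 = 0.260; arccos → 74.9°.
Waning ⇒ past full, so θ = 360° − 74.9° = 285.1°.
At 360°/29.5 d per day, 285.1° corresponds to 23.36 days.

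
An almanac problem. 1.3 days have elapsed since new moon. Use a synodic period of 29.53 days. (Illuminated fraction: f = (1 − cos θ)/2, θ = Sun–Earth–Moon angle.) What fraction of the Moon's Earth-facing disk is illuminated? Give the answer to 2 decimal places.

Elongation θ = 360° × 1.3/29.53 ≈ 15.8°.
Illuminated fraction = (1 − cos 15.8°)/2 = (1 − 0.962)/2 ≈ 0.019.

0.02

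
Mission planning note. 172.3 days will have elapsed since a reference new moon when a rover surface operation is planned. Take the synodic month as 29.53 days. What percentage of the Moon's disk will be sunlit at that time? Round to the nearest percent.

25%

172.3/29.53 = 5.835 lunations, so 5 complete cycles and 24.65 d into the next.
The Moon has covered 24.65/29.53 of its cycle, so θ ≈ 360° × 24.65/29.53 = 300.5°.
With cos θ = 0.508, the lit fraction is (1 − 0.508)/2 ≈ 0.246, so 25%.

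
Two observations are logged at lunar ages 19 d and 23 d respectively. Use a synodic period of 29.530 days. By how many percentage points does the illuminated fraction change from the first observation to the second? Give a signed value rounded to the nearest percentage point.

-40 percentage points

First observation: θ = 360°·19/29.530 = 231.6°, so f = 0.810.
Second observation: θ = 280.4°, f = 0.410.
Δf = 0.410 − 0.810 = -0.401, i.e. -40 pp.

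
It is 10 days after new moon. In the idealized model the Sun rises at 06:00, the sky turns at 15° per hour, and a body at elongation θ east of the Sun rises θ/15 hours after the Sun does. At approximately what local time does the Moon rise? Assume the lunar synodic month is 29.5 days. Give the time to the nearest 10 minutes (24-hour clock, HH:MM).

14:10

Phase angle: θ = 360°·(10 d)/(29.5 d) = 122.0°.
The Moon trails the Sun by θ/15 = 122.0/15 ≈ 8.14 hours.
06:00 + 8.136 h ≈ 14:08 → 14:10 to the nearest ten minutes.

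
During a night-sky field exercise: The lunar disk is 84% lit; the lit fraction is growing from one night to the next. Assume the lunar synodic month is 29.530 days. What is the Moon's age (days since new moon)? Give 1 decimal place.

10.9 days

From f = (1 − cos θ)/2: cos θ = 1 − 2×0.84 = -0.680; arccos → 132.8°.
The Moon is waxing (0°–180°), so θ = 132.8° directly.
That fraction of the synodic month is 132.8/360 × 29.530 d ≈ 10.90 d.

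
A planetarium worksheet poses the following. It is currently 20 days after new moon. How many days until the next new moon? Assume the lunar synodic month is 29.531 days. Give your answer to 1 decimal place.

9.5 days

One full lunation from the last new moon is 29.531 d; remaining = 29.531 − 20 = 9.531 d.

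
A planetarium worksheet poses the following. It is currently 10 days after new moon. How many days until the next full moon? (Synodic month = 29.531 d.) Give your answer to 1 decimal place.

4.8 days

Full moon occurs at elongation 180°, i.e. at age 29.531 × 180/360 = 14.765 d.
That is 14.765 − 10 = 4.765 days ahead.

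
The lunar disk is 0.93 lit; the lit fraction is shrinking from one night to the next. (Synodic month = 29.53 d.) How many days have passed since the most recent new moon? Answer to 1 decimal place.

17.3 days

cos θ = 1 − 2f = -0.860, giving a principal value of 149.3°.
Since the Moon is past full (waning), take the reflex angle: θ = 360° − 149.3° = 210.7°.
That fraction of the synodic month is 210.7/360 × 29.53 d ≈ 17.28 d.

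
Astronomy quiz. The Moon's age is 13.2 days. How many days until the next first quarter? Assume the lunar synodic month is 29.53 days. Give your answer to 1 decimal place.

First quarter occurs at elongation 90°, i.e. at age 29.53 × 90/360 = 7.383 d.
This lunation's first quarter (7.383 d) has passed, so add one period: 36.913 − 13.2 = 23.713 days.

23.7 days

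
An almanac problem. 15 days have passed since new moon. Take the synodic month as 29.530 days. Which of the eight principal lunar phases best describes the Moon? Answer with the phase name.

full moon

At 15/29.530 of the cycle, θ ≈ 183° — the full moon range.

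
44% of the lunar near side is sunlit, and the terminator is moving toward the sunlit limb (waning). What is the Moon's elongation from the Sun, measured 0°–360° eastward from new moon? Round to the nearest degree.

Invert f = (1 − cos θ)/2 to get cos θ = 1 − 2(0.44) = 0.120, hence θ₀ = arccos 0.120 = 83.1°.
Since the Moon is past full (waning), take the reflex angle: θ = 360° − 83.1° = 276.9°.

277°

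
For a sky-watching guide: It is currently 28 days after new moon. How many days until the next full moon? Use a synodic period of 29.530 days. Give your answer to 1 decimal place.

Full moon occurs at elongation 180°, i.e. at age 29.530 × 180/360 = 14.765 d.
This lunation's full moon (14.765 d) has passed, so add one period: 44.295 − 28 = 16.295 days.

16.3 days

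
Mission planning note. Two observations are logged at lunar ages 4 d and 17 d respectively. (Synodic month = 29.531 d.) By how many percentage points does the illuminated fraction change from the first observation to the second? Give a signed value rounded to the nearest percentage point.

θ₁ = 360° × 4/29.531 = 48.8°, f₁ = (1 − cos θ₁)/2 = 0.170.
θ₂ = 360° × 17/29.531 = 207.2°, f₂ = (1 − cos θ₂)/2 = 0.945.
Change = f₂ − f₁ = +0.774 → +77 percentage points.

+77 percentage points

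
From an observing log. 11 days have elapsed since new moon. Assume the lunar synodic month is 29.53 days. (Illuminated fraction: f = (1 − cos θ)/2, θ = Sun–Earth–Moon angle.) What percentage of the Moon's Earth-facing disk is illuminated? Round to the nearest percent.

85%

Phase angle: θ = 360°·(11 d)/(29.53 d) = 134.1°.
Illuminated fraction = (1 − cos 134.1°)/2 = (1 − (-0.696))/2 ≈ 0.848, so 85%.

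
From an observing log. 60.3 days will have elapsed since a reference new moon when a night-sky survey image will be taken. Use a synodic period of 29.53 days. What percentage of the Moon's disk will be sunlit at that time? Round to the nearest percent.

Reduce mod P: 60.3 − 2×29.53 = 1.24 d into the current lunation.
Phase angle: θ = 360°·(1.24 d)/(29.53 d) = 15.1°.
cos 15.1° = 0.965, so f = (1 − 0.965)/2 = 0.017, so 2%.

2%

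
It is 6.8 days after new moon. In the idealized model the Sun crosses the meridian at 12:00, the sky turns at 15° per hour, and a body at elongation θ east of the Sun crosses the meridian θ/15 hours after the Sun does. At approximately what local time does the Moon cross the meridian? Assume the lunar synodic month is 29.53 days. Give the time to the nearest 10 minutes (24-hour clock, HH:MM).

The Moon has covered 6.8/29.53 of its cycle, so θ ≈ 360° × 6.8/29.53 = 82.9°.
At 15° of sky rotation per hour, 82.9° corresponds to a 5.53 h lag.
12:00 + 5.527 h ≈ 17:32 → 17:30 to the nearest ten minutes.

17:30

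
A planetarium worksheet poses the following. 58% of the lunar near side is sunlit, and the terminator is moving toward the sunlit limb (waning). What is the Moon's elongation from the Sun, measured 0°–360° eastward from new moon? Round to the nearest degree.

261°

cos θ = 1 − 2f = -0.160, giving a principal value of 99.2°.
Waning ⇒ past full, so θ = 360° − 99.2° = 260.8°.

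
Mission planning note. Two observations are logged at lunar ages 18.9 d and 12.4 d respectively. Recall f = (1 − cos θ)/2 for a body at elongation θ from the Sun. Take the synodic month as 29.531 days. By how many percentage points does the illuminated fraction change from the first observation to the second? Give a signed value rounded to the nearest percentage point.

θ₁ = 360° × 18.9/29.531 = 230.4°, f₁ = (1 − cos θ₁)/2 = 0.819.
θ₂ = 360° × 12.4/29.531 = 151.2°, f₂ = (1 − cos θ₂)/2 = 0.938.
Change = f₂ − f₁ = +0.119 → +12 percentage points.

+12 percentage points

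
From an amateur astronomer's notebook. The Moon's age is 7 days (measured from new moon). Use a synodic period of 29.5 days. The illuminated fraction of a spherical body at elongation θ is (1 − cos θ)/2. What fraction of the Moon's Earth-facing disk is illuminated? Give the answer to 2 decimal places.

The Moon has covered 7/29.5 of its cycle, so θ ≈ 360° × 7/29.5 = 85.4°.
cos 85.4° = 0.080, so f = (1 − 0.080)/2 = 0.460.

0.46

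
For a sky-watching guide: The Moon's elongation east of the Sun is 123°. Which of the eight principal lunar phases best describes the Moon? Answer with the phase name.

waxing gibbous

123° lies in the waxing gibbous sector of the 8-phase cycle.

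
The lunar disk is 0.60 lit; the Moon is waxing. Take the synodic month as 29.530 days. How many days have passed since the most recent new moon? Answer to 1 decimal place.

8.3 days

From f = (1 − cos θ)/2: cos θ = 1 − 2×0.60 = -0.200; arccos → 101.5°.
The Moon is waxing (0°–180°), so θ = 101.5° directly.
Age = 29.530 × 101.5°/360° ≈ 8.33 days.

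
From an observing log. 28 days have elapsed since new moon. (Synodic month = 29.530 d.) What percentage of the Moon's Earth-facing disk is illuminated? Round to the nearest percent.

The Moon has covered 28/29.530 of its cycle, so θ ≈ 360° × 28/29.530 = 341.3°.
With cos θ = 0.947, the lit fraction is (1 − 0.947)/2 ≈ 0.026, so 3%.

3%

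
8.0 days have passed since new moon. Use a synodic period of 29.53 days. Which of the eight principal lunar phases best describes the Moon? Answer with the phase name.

θ ≈ 360° × 8.0/29.53 = 98°, which falls in the first quarter sector.

first quarter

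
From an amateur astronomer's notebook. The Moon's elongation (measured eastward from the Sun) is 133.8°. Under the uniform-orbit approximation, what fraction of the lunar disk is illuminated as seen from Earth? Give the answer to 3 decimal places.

0.846

f = (1 − cos 133.8°)/2 = (1 − (-0.692))/2 ≈ 0.846.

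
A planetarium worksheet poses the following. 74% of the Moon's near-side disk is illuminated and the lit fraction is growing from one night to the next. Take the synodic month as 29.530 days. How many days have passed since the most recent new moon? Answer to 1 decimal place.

Invert f = (1 − cos θ)/2 to get cos θ = 1 − 2(0.74) = -0.480, hence θ₀ = arccos -0.480 = 118.7°.
Waxing ⇒ before full, so θ = 118.7°.
At 360°/29.530 d per day, 118.7° corresponds to 9.74 days.

9.7 days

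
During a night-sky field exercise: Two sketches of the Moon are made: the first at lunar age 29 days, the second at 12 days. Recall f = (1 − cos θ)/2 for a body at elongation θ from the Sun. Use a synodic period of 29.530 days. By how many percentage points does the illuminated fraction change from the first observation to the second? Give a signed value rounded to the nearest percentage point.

+91 percentage points

First observation: θ = 360°·29/29.530 = 353.5°, so f = 0.003.
Second observation: θ = 146.3°, f = 0.916.
Δf = 0.916 − 0.003 = +0.913, i.e. +91 pp.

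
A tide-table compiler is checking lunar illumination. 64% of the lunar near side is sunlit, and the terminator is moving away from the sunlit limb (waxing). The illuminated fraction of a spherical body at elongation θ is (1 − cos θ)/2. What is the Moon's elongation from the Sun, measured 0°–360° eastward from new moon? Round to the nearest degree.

106°

cos θ = 1 − 2f = -0.280, giving a principal value of 106.3°.
Before full moon the principal value applies: θ = 106.3°.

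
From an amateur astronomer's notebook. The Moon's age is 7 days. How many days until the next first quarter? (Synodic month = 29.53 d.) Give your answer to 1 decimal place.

First quarter is 0.25 of the way through the cycle: age 0.25 × 29.53 = 7.383 d.
That is 7.383 − 7 = 0.383 days ahead.

0.4 days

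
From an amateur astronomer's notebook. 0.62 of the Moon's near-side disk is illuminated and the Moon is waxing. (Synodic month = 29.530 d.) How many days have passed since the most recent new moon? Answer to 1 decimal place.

8.5 days

From f = (1 − cos θ)/2: cos θ = 1 − 2×0.62 = -0.240; arccos → 103.9°.
Before full moon the principal value applies: θ = 103.9°.
Age = 29.530 × 103.9°/360° ≈ 8.52 days.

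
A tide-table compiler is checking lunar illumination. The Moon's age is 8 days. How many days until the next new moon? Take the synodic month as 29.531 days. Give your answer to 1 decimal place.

21.5 days

The next new moon completes the synodic month: 29.531 − 8 = 21.531 days.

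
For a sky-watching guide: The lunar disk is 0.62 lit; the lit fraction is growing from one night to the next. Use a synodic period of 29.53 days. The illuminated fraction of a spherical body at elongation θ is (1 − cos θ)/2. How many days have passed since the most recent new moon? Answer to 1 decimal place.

From f = (1 − cos θ)/2: cos θ = 1 − 2×0.62 = -0.240; arccos → 103.9°.
Waxing ⇒ before full, so θ = 103.9°.
Age = 29.53 × 103.9°/360° ≈ 8.52 days.

8.5 days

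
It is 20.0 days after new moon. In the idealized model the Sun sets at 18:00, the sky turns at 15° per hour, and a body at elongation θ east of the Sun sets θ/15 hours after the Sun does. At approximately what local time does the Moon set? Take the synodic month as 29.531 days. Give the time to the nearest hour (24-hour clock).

Elongation θ = 360° × 20.0/29.531 ≈ 243.8°.
The Moon trails the Sun by θ/15 = 243.8/15 ≈ 16.25 hours.
18:00 + 16.25 h ≈ 10:15 → 10:00 to the nearest hour.

10:00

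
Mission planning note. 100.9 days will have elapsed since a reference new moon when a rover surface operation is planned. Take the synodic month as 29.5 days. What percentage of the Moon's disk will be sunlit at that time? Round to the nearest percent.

94%

100.9/29.5 = 3.420 lunations, so 3 complete cycles and 12.40 d into the next.
Elongation θ = 360° × 12.40/29.5 ≈ 151.3°.
Illuminated fraction = (1 − cos 151.3°)/2 = (1 − (-0.877))/2 ≈ 0.939, so 94%.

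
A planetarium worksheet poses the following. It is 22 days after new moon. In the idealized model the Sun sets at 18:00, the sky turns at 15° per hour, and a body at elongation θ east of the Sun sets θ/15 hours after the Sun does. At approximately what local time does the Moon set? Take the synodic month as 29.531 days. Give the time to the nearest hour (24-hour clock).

The Moon has covered 22/29.531 of its cycle, so θ ≈ 360° × 22/29.531 = 268.2°.
At 15° of sky rotation per hour, 268.2° corresponds to a 17.88 h lag.
18:00 + 17.88 h ≈ 11:53 → 12:00 to the nearest hour.

12:00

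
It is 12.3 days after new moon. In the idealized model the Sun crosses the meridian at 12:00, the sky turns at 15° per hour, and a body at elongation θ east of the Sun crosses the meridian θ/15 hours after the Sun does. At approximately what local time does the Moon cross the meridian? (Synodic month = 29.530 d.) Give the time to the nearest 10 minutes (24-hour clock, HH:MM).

22:00

Phase angle: θ = 360°·(12.3 d)/(29.530 d) = 149.9°.
The Moon trails the Sun by θ/15 = 149.9/15 ≈ 10.00 hours.
12:00 + 9.997 h ≈ 22:00 → 22:00 to the nearest ten minutes.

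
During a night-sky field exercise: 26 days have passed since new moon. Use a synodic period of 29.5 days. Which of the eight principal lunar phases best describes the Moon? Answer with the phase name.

At 26/29.5 of the cycle, θ ≈ 317° — the waning crescent range.

waning crescent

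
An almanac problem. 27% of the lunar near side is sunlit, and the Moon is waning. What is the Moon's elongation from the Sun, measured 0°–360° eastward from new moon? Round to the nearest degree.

cos θ = 1 − 2f = 0.460, giving a principal value of 62.6°.
Since the Moon is past full (waning), take the reflex angle: θ = 360° − 62.6° = 297.4°.

297°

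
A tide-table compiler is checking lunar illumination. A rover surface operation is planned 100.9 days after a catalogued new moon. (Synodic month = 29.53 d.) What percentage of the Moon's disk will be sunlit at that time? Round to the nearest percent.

93%

100.9/29.53 = 3.417 lunations, so 3 complete cycles and 12.31 d into the next.
The Moon has covered 12.31/29.53 of its cycle, so θ ≈ 360° × 12.31/29.53 = 150.1°.
cos 150.1° = (-0.867), so f = (1 − (-0.867))/2 = 0.933, so 93%.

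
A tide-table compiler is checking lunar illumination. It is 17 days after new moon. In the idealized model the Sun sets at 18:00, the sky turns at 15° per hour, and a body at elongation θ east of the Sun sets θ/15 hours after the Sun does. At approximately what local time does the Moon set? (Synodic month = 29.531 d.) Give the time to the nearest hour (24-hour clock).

Phase angle: θ = 360°·(17 d)/(29.531 d) = 207.2°.
Delay after the Sun = 207.2° / (15°/h) ≈ 13.82 h.
18:00 + 13.82 h ≈ 07:49 → 08:00 to the nearest hour.

08:00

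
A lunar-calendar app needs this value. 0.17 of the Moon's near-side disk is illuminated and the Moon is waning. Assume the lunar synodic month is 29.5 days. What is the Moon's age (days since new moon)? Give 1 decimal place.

From f = (1 − cos θ)/2: cos θ = 1 − 2×0.17 = 0.660; arccos → 48.7°.
Since the Moon is past full (waning), take the reflex angle: θ = 360° − 48.7° = 311.3°.
That fraction of the synodic month is 311.3/360 × 29.5 d ≈ 25.51 d.

25.5 days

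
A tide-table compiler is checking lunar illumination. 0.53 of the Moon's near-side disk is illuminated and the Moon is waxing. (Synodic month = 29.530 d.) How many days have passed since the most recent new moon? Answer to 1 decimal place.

7.7 days

From f = (1 − cos θ)/2: cos θ = 1 − 2×0.53 = -0.060; arccos → 93.4°.
Before full moon the principal value applies: θ = 93.4°.
At 360°/29.530 d per day, 93.4° corresponds to 7.66 days.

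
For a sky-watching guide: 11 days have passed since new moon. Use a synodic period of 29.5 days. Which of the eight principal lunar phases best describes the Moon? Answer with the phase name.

waxing gibbous

θ ≈ 360° × 11/29.5 = 134°, which falls in the waxing gibbous sector.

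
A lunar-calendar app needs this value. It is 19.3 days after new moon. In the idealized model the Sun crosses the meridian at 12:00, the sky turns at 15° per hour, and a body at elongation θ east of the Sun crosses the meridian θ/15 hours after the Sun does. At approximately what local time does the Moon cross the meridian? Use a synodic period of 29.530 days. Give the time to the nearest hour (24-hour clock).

04:00

The Moon has covered 19.3/29.530 of its cycle, so θ ≈ 360° × 19.3/29.530 = 235.3°.
The Moon trails the Sun by θ/15 = 235.3/15 ≈ 15.69 hours.
12:00 + 15.69 h ≈ 03:41 → 04:00 to the nearest hour.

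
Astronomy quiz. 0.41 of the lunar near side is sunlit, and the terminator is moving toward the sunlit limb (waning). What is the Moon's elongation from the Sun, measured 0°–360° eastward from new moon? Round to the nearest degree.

280°

Invert f = (1 − cos θ)/2 to get cos θ = 1 − 2(0.41) = 0.180, hence θ₀ = arccos 0.180 = 79.6°.
Since the Moon is past full (waning), take the reflex angle: θ = 360° − 79.6° = 280.4°.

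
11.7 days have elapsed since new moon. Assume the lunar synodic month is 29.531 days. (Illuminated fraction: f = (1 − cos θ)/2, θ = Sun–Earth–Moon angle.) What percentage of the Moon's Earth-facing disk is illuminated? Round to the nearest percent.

Elongation θ = 360° × 11.7/29.531 ≈ 142.6°.
cos 142.6° = (-0.795), so f = (1 − (-0.795))/2 = 0.897, so 90%.

90%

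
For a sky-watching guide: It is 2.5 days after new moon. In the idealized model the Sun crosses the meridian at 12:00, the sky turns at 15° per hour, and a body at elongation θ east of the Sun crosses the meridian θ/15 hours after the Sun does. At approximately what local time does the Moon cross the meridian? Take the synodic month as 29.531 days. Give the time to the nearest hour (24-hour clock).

14:00

Phase angle: θ = 360°·(2.5 d)/(29.531 d) = 30.5°.
Delay after the Sun = 30.5° / (15°/h) ≈ 2.03 h.
12:00 + 2.03 h ≈ 14:02 → 14:00 to the nearest hour.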